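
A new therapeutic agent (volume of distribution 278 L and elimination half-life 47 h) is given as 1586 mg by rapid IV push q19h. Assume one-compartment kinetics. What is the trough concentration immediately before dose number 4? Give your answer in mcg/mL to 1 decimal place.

f = (1/2)^(τ/t½) = (1/2)^(19/47) ≈ 0.7556.
C₀ = D/Vd = 1586/278 ≈ 5.705 mcg/mL.
Before the 4th dose, 3 doses have been given. Superposition: Cmin = C₀·(f + f² + … + f^3).
≈ 5.705 × (0.7556 + 0.5709 + 0.4314) ≈ 5.705 × 1.7579 ≈ 10.029 mcg/mL.

10.0 mcg/mL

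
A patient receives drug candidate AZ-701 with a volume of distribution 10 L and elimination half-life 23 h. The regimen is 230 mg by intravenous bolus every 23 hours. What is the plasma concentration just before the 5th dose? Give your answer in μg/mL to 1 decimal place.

f = (1/2)^(τ/t½) = (1/2)^(23/23) ≈ 0.5000.
C₀ = D/Vd = 230/10 ≈ 23.000 μg/mL.
Before the 5th dose, 4 doses have been given. Superposition: Cmin = C₀·(f + f² + … + f^4).
≈ 23.000 × (0.5000 + 0.2500 + 0.1250 + 0.0625) ≈ 23.000 × 0.9375 ≈ 21.562 μg/mL.

21.6 μg/mL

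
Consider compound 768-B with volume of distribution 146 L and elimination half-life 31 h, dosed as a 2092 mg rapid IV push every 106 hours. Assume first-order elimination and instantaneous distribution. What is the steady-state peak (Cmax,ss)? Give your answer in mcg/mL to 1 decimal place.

15.8 mcg/mL

Over one 106-h interval, 106/31 ≈ 3.4194 half-lives elapse, leaving f ≈ 0.0935 of each dose.
At steady state, accumulation factor R = 1/(1 − e^(−kτ)) ≈ 1.1031.
Each bolus raises the concentration by D/Vd = 2092/146 ≈ 14.329 mcg/mL.
Steady-state peak Cmax,ss = C₀·R ≈ 14.329 × 1.1031 ≈ 15.806 mcg/mL.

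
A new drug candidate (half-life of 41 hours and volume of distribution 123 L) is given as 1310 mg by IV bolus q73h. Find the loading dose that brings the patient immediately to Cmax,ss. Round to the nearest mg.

1848 mg

f = (1/2)^(73/41) ≈ 0.291085; accumulation ratio R = 1/(1−f) ≈ 1.41061.
Loading dose to hit Cmax,ss on first dose: D_load = D_maint·R ≈ 1310 × 1.41061 ≈ 1847.90 mg.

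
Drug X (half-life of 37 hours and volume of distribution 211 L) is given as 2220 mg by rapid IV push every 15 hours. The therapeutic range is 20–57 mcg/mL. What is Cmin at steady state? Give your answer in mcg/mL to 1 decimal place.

k = ln2/t½ = ln2/37 ≈ 0.018734 h⁻¹; fraction remaining f = e^(−kτ) = e^(−0.018734×15) ≈ 0.7550.
Accumulation ratio R = 1/(1 − f) ≈ 1/0.2450 ≈ 4.0816.
Single-dose peak C₀ = D/Vd = 2220/211 ≈ 10.521 mcg/mL.
Cmax,ss = C₀/(1 − f) ≈ 10.521/0.2450 ≈ 42.943 mcg/mL.
One interval later, Cmin,ss = Cmax,ss·e^(−kτ) ≈ 42.943 × 0.7550 ≈ 32.422 mcg/mL.
Trough 32.4 mcg/mL vs MEC 20 mcg/mL: adequate.

32.4 mcg/mL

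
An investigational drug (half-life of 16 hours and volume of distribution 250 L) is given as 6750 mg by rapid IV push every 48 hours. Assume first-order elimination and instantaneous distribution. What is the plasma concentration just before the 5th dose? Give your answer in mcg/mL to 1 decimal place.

3.9 mcg/mL

f = (1/2)^(τ/t½) = (1/2)^(48/16) ≈ 0.1250.
C₀ = D/Vd = 6750/250 ≈ 27.000 mcg/mL.
Before the 5th dose, 4 doses have been given. Superposition: Cmin = C₀·(f + f² + … + f^4).
≈ 27.000 × (0.1250 + 0.0156 + 0.0020 + 0.0002) ≈ 27.000 × 0.1428 ≈ 3.856 mcg/mL.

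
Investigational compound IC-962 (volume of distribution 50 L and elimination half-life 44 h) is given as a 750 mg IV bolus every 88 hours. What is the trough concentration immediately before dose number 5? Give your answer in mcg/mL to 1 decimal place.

5.0 mcg/mL

f = (1/2)^(τ/t½) = (1/2)^(88/44) ≈ 0.2500.
C₀ = D/Vd = 750/50 ≈ 15.000 mcg/mL.
Before the 5th dose, 4 doses have been given. Superposition: Cmin = C₀·(f + f² + … + f^4).
≈ 15.000 × (0.2500 + 0.0625 + 0.0156 + 0.0039) ≈ 15.000 × 0.3320 ≈ 4.980 mcg/mL.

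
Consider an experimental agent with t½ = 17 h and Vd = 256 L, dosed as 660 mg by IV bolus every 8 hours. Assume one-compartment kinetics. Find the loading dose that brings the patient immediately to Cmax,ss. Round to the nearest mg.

2371 mg

f = (1/2)^(8/17) ≈ 0.721670; accumulation ratio R = 1/(1−f) ≈ 3.59286.
Loading dose to hit Cmax,ss on first dose: D_load = D_maint·R ≈ 660 × 3.59286 ≈ 2371.29 mg.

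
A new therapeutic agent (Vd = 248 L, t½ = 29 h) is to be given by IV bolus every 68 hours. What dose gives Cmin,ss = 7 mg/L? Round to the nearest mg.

τ/t½ = 68/29 ≈ 2.3448, so f = (1/2)^(68/29) ≈ 0.196851.
Cmin,ss = (D/Vd)·f/(1−f), so D = Cmin,ss·Vd·(1−f)/f.
D = 7 × 248 × (1−f)/f ≈ 7 × 248 × 4.07998 ≈ 7082.85 mg.

7083 mg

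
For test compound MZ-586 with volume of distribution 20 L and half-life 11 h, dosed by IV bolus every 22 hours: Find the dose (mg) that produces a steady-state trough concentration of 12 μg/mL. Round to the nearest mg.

720 mg

τ/t½ = 22/11 ≈ 2, so f = (1/2)^(22/11) ≈ 0.250000.
Cmin,ss = (D/Vd)·f/(1−f), so D = Cmin,ss·Vd·(1−f)/f.
D = 12 × 20 × (1−f)/f ≈ 12 × 20 × 3.00000 ≈ 720.00 mg.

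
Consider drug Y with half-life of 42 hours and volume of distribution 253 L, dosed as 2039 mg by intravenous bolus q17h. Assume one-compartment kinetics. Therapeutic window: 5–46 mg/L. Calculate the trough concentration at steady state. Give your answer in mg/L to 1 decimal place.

24.9 mg/L

k = ln2/t½ = ln2/42 ≈ 0.016504 h⁻¹; fraction remaining f = e^(−kτ) = e^(−0.016504×17) ≈ 0.7554.
Single-dose peak C₀ = D/Vd = 2039/253 ≈ 8.059 mg/L.
Steady-state trough Cmin,ss = C₀·f/(1−f) ≈ 8.059 × 0.7554/0.2446 ≈ 24.889 mg/L.
Trough 24.9 mg/L vs MEC 5 mg/L: adequate.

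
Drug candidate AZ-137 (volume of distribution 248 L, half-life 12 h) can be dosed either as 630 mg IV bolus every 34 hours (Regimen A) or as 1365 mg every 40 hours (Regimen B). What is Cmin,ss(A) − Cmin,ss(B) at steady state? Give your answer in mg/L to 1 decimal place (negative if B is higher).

-0.2 mg/L

Regimen A: f = (1/2)^(34/12) ≈ 0.1403; Cmin,ss = (630/248)·f/(1−f) ≈ 0.415 mg/L.
Regimen B: f = (1/2)^(40/12) ≈ 0.0992; Cmin,ss = (1365/248)·f/(1−f) ≈ 0.606 mg/L.
Difference ≈ 0.415 − 0.606 ≈ -0.191 mg/L.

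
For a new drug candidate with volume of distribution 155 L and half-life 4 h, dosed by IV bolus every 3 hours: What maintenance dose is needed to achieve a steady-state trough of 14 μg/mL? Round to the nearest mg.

τ/t½ = 3/4 ≈ 0.75, so f = (1/2)^(3/4) ≈ 0.594604.
Cmin,ss = (D/Vd)·f/(1−f), so D = Cmin,ss·Vd·(1−f)/f.
D = 14 × 155 × (1−f)/f ≈ 14 × 155 × 0.68179 ≈ 1479.48 mg.

1479 mg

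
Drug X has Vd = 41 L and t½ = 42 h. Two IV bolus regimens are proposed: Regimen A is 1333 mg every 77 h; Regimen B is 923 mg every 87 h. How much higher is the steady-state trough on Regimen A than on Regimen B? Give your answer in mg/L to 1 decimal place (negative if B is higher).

5.7 mg/L

Regimen A: f = (1/2)^(77/42) ≈ 0.2806; Cmin,ss = (1333/41)·f/(1−f) ≈ 12.681 mg/L.
Regimen B: f = (1/2)^(87/42) ≈ 0.2379; Cmin,ss = (923/41)·f/(1−f) ≈ 7.027 mg/L.
Difference ≈ 12.681 − 7.027 ≈ 5.654 mg/L.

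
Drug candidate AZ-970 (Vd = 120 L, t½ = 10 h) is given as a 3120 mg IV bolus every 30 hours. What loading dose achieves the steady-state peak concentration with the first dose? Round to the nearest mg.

3566 mg

f = (1/2)^(30/10) ≈ 0.125000; accumulation ratio R = 1/(1−f) ≈ 1.14286.
Loading dose to hit Cmax,ss on first dose: D_load = D_maint·R ≈ 3120 × 1.14286 ≈ 3565.72 mg.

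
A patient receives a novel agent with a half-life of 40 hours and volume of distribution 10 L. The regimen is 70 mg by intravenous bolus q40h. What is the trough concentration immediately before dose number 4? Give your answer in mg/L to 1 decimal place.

f = (1/2)^(τ/t½) = (1/2)^(40/40) ≈ 0.5000.
C₀ = D/Vd = 70/10 ≈ 7.000 mg/L.
Before the 4th dose, 3 doses have been given. Superposition: Cmin = C₀·(f + f² + … + f^3).
≈ 7.000 × (0.5000 + 0.2500 + 0.1250) ≈ 7.000 × 0.8750 ≈ 6.125 mg/L.

6.1 mg/L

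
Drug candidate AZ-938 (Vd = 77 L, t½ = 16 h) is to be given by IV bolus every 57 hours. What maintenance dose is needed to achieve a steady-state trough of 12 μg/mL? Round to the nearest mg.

τ/t½ = 57/16 ≈ 3.5625, so f = (1/2)^(57/16) ≈ 0.084641.
Cmin,ss = (D/Vd)·f/(1−f), so D = Cmin,ss·Vd·(1−f)/f.
D = 12 × 77 × (1−f)/f ≈ 12 × 77 × 10.81461 ≈ 9992.70 mg.

9993 mg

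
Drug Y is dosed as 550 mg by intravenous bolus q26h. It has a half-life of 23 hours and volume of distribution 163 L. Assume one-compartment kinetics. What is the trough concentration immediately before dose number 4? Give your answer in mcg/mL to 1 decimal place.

2.6 mcg/mL

f = (1/2)^(τ/t½) = (1/2)^(26/23) ≈ 0.4568.
C₀ = D/Vd = 550/163 ≈ 3.374 mcg/mL.
Before the 4th dose, 3 doses have been given. Superposition: Cmin = C₀·(f + f² + … + f^3).
≈ 3.374 × (0.4568 + 0.2087 + 0.0953) ≈ 3.374 × 0.7608 ≈ 2.567 mcg/mL.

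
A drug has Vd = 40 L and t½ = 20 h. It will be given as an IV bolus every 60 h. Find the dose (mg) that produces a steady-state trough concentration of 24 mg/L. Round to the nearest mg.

τ/t½ = 60/20 ≈ 3, so f = (1/2)^(60/20) ≈ 0.125000.
Cmin,ss = (D/Vd)·f/(1−f), so D = Cmin,ss·Vd·(1−f)/f.
D = 24 × 40 × (1−f)/f ≈ 24 × 40 × 7.00000 ≈ 6720.00 mg.

6720 mg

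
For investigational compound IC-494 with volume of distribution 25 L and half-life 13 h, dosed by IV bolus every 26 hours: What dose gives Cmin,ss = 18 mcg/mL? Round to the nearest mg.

1350 mg

τ/t½ = 26/13 ≈ 2, so f = (1/2)^(26/13) ≈ 0.250000.
Cmin,ss = (D/Vd)·f/(1−f), so D = Cmin,ss·Vd·(1−f)/f.
D = 18 × 25 × (1−f)/f ≈ 18 × 25 × 3.00000 ≈ 1350.00 mg.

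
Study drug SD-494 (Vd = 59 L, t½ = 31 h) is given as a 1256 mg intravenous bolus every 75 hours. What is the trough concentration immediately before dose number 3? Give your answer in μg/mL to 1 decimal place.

f = (1/2)^(τ/t½) = (1/2)^(75/31) ≈ 0.1869.
C₀ = D/Vd = 1256/59 ≈ 21.288 μg/mL.
Before the 3rd dose, 2 doses have been given. Superposition: Cmin = C₀·(f + f²).
≈ 21.288 × (0.1869 + 0.0349) ≈ 21.288 × 0.2218 ≈ 4.722 μg/mL.

4.7 μg/mL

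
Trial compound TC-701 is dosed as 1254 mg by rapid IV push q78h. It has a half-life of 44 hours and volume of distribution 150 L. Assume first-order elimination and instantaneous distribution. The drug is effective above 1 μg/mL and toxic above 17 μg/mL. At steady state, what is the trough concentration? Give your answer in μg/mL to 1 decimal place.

3.5 μg/mL

Over one 78-h interval, 78/44 ≈ 1.7727 half-lives elapse, leaving f ≈ 0.2927 of each dose.
Accumulation ratio R = 1/(1 − f) ≈ 1/0.7073 ≈ 1.4138.
Single-dose peak C₀ = D/Vd = 1254/150 ≈ 8.360 μg/mL.
Steady-state peak Cmax,ss = C₀·R ≈ 8.360 × 1.4138 ≈ 11.819 μg/mL.
One interval later, Cmin,ss = Cmax,ss·e^(−kτ) ≈ 11.819 × 0.2927 ≈ 3.459 μg/mL.
Trough 3.5 μg/mL vs MEC 1 μg/mL: adequate.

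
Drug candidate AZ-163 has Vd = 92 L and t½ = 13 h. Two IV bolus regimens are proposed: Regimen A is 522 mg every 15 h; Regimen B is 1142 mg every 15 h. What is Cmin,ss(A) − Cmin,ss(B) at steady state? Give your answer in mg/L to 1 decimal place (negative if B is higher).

-5.5 mg/L

Regimen A: f = (1/2)^(15/13) ≈ 0.4494; Cmin,ss = (522/92)·f/(1−f) ≈ 4.631 mg/L.
Regimen B: f = (1/2)^(15/13) ≈ 0.4494; Cmin,ss = (1142/92)·f/(1−f) ≈ 10.132 mg/L.
Difference ≈ 4.631 − 10.132 ≈ -5.501 mg/L.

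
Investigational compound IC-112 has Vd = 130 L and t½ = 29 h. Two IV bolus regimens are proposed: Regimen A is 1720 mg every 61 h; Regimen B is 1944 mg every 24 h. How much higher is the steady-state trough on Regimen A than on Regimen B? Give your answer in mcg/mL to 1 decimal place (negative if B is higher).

Regimen A: f = (1/2)^(61/29) ≈ 0.2327; Cmin,ss = (1720/130)·f/(1−f) ≈ 4.013 mcg/mL.
Regimen B: f = (1/2)^(24/29) ≈ 0.5635; Cmin,ss = (1944/130)·f/(1−f) ≈ 19.305 mcg/mL.
Difference ≈ 4.013 − 19.305 ≈ -15.292 mcg/mL.

-15.3 mcg/mL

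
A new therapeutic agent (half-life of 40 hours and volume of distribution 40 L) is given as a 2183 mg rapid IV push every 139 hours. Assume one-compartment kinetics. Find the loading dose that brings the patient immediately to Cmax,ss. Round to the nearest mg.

2399 mg

f = (1/2)^(139/40) ≈ 0.089933; accumulation ratio R = 1/(1−f) ≈ 1.09882.
Loading dose to hit Cmax,ss on first dose: D_load = D_maint·R ≈ 2183 × 1.09882 ≈ 2398.72 mg.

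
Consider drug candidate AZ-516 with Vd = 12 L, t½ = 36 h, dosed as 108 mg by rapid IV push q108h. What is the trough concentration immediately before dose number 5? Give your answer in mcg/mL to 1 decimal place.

1.3 mcg/mL

f = (1/2)^(τ/t½) = (1/2)^(108/36) ≈ 0.1250.
C₀ = D/Vd = 108/12 ≈ 9.000 mcg/mL.
Before the 5th dose, 4 doses have been given. Superposition: Cmin = C₀·(f + f² + … + f^4).
≈ 9.000 × (0.1250 + 0.0156 + 0.0020 + 0.0002) ≈ 9.000 × 0.1428 ≈ 1.285 mcg/mL.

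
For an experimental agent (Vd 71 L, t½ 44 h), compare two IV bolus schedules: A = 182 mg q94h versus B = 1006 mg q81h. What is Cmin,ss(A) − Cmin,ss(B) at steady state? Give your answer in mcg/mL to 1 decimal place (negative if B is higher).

Regimen A: f = (1/2)^(94/44) ≈ 0.2275; Cmin,ss = (182/71)·f/(1−f) ≈ 0.755 mcg/mL.
Regimen B: f = (1/2)^(81/44) ≈ 0.2791; Cmin,ss = (1006/71)·f/(1−f) ≈ 5.486 mcg/mL.
Difference ≈ 0.755 − 5.486 ≈ -4.731 mcg/mL.

-4.7 mcg/mL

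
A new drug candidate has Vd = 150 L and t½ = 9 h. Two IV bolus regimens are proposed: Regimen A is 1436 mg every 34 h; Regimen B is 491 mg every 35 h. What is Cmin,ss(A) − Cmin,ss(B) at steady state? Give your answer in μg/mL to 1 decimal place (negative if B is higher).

Regimen A: f = (1/2)^(34/9) ≈ 0.0729; Cmin,ss = (1436/150)·f/(1−f) ≈ 0.753 μg/mL.
Regimen B: f = (1/2)^(35/9) ≈ 0.0675; Cmin,ss = (491/150)·f/(1−f) ≈ 0.237 μg/mL.
Difference ≈ 0.753 − 0.237 ≈ 0.516 μg/mL.

0.5 μg/mL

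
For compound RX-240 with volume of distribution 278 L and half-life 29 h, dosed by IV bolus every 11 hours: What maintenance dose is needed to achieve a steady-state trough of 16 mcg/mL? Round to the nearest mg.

τ/t½ = 11/29 ≈ 0.37931, so f = (1/2)^(11/29) ≈ 0.768805.
Cmin,ss = (D/Vd)·f/(1−f), so D = Cmin,ss·Vd·(1−f)/f.
D = 16 × 278 × (1−f)/f ≈ 16 × 278 × 0.30072 ≈ 1337.60 mg.

1338 mg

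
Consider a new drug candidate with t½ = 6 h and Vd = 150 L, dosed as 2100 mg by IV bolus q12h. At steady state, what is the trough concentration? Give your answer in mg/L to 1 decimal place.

4.7 mg/L

The dosing interval is 2 half-lives, so f = 2^(−2) = 0.25.
Accumulation ratio R = 1/(1 − f) = 1/0.75 = 4/3.
Single-dose peak C₀ = D/Vd = 2100/150 = 14 mg/L.
Steady-state peak Cmax,ss = C₀·R = 14 × 4/3 ≈ 18.667 mg/L.
Steady-state trough Cmin,ss = Cmax,ss·f ≈ 18.667 × 0.25 ≈ 4.667 mg/L.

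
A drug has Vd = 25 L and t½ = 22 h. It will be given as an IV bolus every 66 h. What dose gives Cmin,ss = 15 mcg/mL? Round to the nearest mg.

2625 mg

τ/t½ = 66/22 ≈ 3, so f = (1/2)^(66/22) ≈ 0.125000.
Cmin,ss = (D/Vd)·f/(1−f), so D = Cmin,ss·Vd·(1−f)/f.
D = 15 × 25 × (1−f)/f ≈ 15 × 25 × 7.00000 ≈ 2625.00 mg.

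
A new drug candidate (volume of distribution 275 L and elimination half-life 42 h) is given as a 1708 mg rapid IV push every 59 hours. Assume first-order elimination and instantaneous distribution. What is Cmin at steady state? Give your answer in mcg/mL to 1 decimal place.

τ/t½ = 59/42 ≈ 1.4048, so fraction remaining f = (1/2)^(59/42) ≈ 0.3777.
At steady state, accumulation factor R = 1/(1 − e^(−kτ)) ≈ 1.6069.
Single-dose peak C₀ = D/Vd = 1708/275 ≈ 6.211 mcg/mL.
Steady-state peak Cmax,ss = C₀·R ≈ 6.211 × 1.6069 ≈ 9.980 mcg/mL.
Steady-state trough Cmin,ss = Cmax,ss·f ≈ 9.980 × 0.3777 ≈ 3.769 mcg/mL.

3.8 mcg/mL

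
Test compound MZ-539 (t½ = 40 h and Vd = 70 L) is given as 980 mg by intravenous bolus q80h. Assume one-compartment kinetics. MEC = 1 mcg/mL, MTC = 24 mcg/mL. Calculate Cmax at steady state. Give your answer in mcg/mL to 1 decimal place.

18.7 mcg/mL

The dosing interval is 2 half-lives, so f = 2^(−2) = 0.25.
Accumulation ratio R = 1/(1 − f) = 1/0.75 = 4/3.
Single-dose peak C₀ = D/Vd = 980/70 = 14 mcg/mL.
Steady-state peak Cmax,ss = C₀·R = 14 × 4/3 ≈ 18.667 mcg/mL.
Peak 18.7 mcg/mL vs MTC 24 mcg/mL: below toxic threshold.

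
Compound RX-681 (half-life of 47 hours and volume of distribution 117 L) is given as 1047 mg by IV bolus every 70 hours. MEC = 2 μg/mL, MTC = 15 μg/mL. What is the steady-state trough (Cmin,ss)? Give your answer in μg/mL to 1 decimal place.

5.0 μg/mL

τ/t½ = 70/47 ≈ 1.4894, so fraction remaining f = (1/2)^(70/47) ≈ 0.3562.
Single-dose peak C₀ = D/Vd = 1047/117 ≈ 8.949 μg/mL.
Steady-state trough Cmin,ss = C₀·f/(1−f) ≈ 8.949 × 0.3562/0.6438 ≈ 4.951 μg/mL.
Trough 5.0 μg/mL vs MEC 2 μg/mL: adequate.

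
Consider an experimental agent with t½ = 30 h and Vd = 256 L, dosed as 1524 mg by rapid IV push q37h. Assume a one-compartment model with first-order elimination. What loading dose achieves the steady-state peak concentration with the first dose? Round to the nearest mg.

f = (1/2)^(37/30) ≈ 0.425334; accumulation ratio R = 1/(1−f) ≈ 1.74014.
Loading dose to hit Cmax,ss on first dose: D_load = D_maint·R ≈ 1524 × 1.74014 ≈ 2651.97 mg.

2652 mg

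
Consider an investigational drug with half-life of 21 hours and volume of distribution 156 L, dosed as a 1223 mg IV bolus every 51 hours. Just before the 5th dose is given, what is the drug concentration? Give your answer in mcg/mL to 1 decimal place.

1.8 mcg/mL

f = (1/2)^(τ/t½) = (1/2)^(51/21) ≈ 0.1857.
C₀ = D/Vd = 1223/156 ≈ 7.840 mcg/mL.
Before the 5th dose, 4 doses have been given. Superposition: Cmin = C₀·(f + f² + … + f^4).
≈ 7.840 × (0.1857 + 0.0345 + 0.0064 + 0.0012) ≈ 7.840 × 0.2278 ≈ 1.786 mcg/mL.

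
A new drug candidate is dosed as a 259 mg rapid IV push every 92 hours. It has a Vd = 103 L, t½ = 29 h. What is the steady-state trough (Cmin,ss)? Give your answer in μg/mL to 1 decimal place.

Over one 92-h interval, 92/29 ≈ 3.1724 half-lives elapse, leaving f ≈ 0.1109 of each dose.
Accumulation ratio R = 1/(1 − f) ≈ 1/0.8891 ≈ 1.1247.
Single-dose peak C₀ = D/Vd = 259/103 ≈ 2.515 μg/mL.
Cmax,ss = C₀/(1 − f) ≈ 2.515/0.8891 ≈ 2.829 μg/mL.
One interval later, Cmin,ss = Cmax,ss·e^(−kτ) ≈ 2.829 × 0.1109 ≈ 0.314 μg/mL.

0.3 μg/mL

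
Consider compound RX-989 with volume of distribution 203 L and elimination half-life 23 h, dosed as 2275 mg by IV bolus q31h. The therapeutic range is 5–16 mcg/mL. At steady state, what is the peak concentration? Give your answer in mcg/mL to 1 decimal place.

τ/t½ = 31/23 ≈ 1.3478, so fraction remaining f = (1/2)^(31/23) ≈ 0.3929.
Accumulation ratio R = 1/(1 − f) ≈ 1/0.6071 ≈ 1.6472.
Single-dose peak C₀ = D/Vd = 2275/203 ≈ 11.207 mcg/mL.
Cmax,ss = C₀/(1 − f) ≈ 11.207/0.6071 ≈ 18.460 mcg/mL.
Peak 18.5 mcg/mL vs MTC 16 mcg/mL: exceeds toxic threshold.

18.5 mcg/mL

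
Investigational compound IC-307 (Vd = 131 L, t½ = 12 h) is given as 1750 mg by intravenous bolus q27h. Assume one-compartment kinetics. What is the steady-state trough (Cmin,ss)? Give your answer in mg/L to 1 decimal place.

3.6 mg/L

τ/t½ = 27/12 ≈ 2.25, so fraction remaining f = (1/2)^(27/12) ≈ 0.2102.
Accumulation ratio R = 1/(1 − f) ≈ 1/0.7898 ≈ 1.2661.
Each bolus raises the concentration by D/Vd = 1750/131 ≈ 13.359 mg/L.
Steady-state peak Cmax,ss = C₀·R ≈ 13.359 × 1.2661 ≈ 16.914 mg/L.
Steady-state trough Cmin,ss = Cmax,ss·f ≈ 16.914 × 0.2102 ≈ 3.555 mg/L.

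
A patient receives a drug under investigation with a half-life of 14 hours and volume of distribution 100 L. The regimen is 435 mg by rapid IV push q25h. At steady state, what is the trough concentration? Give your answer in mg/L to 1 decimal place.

1.8 mg/L

τ/t½ = 25/14 ≈ 1.7857, so fraction remaining f = (1/2)^(25/14) ≈ 0.2900.
Single-dose peak C₀ = D/Vd = 435/100 ≈ 4.350 mg/L.
Steady-state trough Cmin,ss = C₀·f/(1−f) ≈ 4.350 × 0.2900/0.7100 ≈ 1.777 mg/L.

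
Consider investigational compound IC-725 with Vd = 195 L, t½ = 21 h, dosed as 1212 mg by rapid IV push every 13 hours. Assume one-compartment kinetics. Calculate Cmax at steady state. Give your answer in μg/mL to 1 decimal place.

Over one 13-h interval, 13/21 ≈ 0.61905 half-lives elapse, leaving f ≈ 0.6511 of each dose.
At steady state, accumulation factor R = 1/(1 − e^(−kτ)) ≈ 2.8662.
Each bolus raises the concentration by D/Vd = 1212/195 ≈ 6.215 μg/mL.
Cmax,ss = C₀/(1 − f) ≈ 6.215/0.3489 ≈ 17.813 μg/mL.

17.8 μg/mL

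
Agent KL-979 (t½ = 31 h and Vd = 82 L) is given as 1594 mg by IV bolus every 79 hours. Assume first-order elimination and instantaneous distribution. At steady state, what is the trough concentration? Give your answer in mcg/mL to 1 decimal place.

4.0 mcg/mL

Over one 79-h interval, 79/31 ≈ 2.5484 half-lives elapse, leaving f ≈ 0.1709 of each dose.
Single-dose peak C₀ = D/Vd = 1594/82 ≈ 19.439 mcg/mL.
Steady-state trough Cmin,ss = C₀·f/(1−f) ≈ 19.439 × 0.1709/0.8291 ≈ 4.007 mcg/mL.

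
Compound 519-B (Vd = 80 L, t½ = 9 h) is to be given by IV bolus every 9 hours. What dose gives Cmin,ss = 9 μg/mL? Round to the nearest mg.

720 mg

τ/t½ = 9/9 ≈ 1, so f = (1/2)^(9/9) ≈ 0.500000.
Cmin,ss = (D/Vd)·f/(1−f), so D = Cmin,ss·Vd·(1−f)/f.
D = 9 × 80 × (1−f)/f ≈ 9 × 80 × 1.00000 ≈ 720.00 mg.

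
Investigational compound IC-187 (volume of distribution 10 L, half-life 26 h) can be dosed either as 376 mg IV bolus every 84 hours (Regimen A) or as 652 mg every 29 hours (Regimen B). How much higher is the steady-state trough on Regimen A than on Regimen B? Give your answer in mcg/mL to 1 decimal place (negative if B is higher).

-51.4 mcg/mL

Regimen A: f = (1/2)^(84/26) ≈ 0.1065; Cmin,ss = (376/10)·f/(1−f) ≈ 4.482 mcg/mL.
Regimen B: f = (1/2)^(29/26) ≈ 0.4616; Cmin,ss = (652/10)·f/(1−f) ≈ 55.900 mcg/mL.
Difference ≈ 4.482 − 55.900 ≈ -51.418 mcg/mL.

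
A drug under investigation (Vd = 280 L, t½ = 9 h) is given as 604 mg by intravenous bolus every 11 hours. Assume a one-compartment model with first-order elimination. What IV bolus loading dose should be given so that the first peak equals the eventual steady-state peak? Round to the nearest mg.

1057 mg

f = (1/2)^(11/9) ≈ 0.428622; accumulation ratio R = 1/(1−f) ≈ 1.75015.
Loading dose to hit Cmax,ss on first dose: D_load = D_maint·R ≈ 604 × 1.75015 ≈ 1057.09 mg.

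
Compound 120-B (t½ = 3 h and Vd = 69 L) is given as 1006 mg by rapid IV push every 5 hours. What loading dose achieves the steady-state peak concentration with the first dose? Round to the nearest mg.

1469 mg

f = (1/2)^(5/3) ≈ 0.314980; accumulation ratio R = 1/(1−f) ≈ 1.45981.
Loading dose to hit Cmax,ss on first dose: D_load = D_maint·R ≈ 1006 × 1.45981 ≈ 1468.57 mg.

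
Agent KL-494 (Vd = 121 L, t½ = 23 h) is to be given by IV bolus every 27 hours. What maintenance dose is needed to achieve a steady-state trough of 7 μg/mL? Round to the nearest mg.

1064 mg

τ/t½ = 27/23 ≈ 1.1739, so f = (1/2)^(27/23) ≈ 0.443218.
Cmin,ss = (D/Vd)·f/(1−f), so D = Cmin,ss·Vd·(1−f)/f.
D = 7 × 121 × (1−f)/f ≈ 7 × 121 × 1.25623 ≈ 1064.03 mg.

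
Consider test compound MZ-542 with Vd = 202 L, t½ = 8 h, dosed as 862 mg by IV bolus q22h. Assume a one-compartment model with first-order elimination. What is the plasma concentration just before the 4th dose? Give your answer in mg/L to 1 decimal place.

f = (1/2)^(τ/t½) = (1/2)^(22/8) ≈ 0.1487.
C₀ = D/Vd = 862/202 ≈ 4.267 mg/L.
Before the 4th dose, 3 doses have been given. Superposition: Cmin = C₀·(f + f² + … + f^3).
≈ 4.267 × (0.1487 + 0.0221 + 0.0033) ≈ 4.267 × 0.1741 ≈ 0.743 mg/L.

0.7 mg/L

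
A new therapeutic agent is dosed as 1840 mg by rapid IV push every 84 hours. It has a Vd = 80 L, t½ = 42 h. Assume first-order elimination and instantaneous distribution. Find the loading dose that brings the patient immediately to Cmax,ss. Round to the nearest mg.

2453 mg

f = (1/2)^(84/42) ≈ 0.250000; accumulation ratio R = 1/(1−f) ≈ 1.33333.
Loading dose to hit Cmax,ss on first dose: D_load = D_maint·R ≈ 1840 × 1.33333 ≈ 2453.33 mg.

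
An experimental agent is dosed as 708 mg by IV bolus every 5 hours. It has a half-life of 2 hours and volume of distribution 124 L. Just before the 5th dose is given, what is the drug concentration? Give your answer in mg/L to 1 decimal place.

1.2 mg/L

f = (1/2)^(τ/t½) = (1/2)^(5/2) ≈ 0.1768.
C₀ = D/Vd = 708/124 ≈ 5.710 mg/L.
Before the 5th dose, 4 doses have been given. Superposition: Cmin = C₀·(f + f² + … + f^4).
≈ 5.710 × (0.1768 + 0.0313 + 0.0055 + 0.0010) ≈ 5.710 × 0.2146 ≈ 1.225 mg/L.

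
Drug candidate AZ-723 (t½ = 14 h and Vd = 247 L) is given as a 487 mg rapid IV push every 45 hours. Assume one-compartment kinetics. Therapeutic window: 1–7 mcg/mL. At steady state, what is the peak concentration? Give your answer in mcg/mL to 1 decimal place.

2.2 mcg/mL

k = ln2/t½ = ln2/14 ≈ 0.049511 h⁻¹; fraction remaining f = e^(−kτ) = e^(−0.049511×45) ≈ 0.1077.
At steady state, accumulation factor R = 1/(1 − e^(−kτ)) ≈ 1.1207.
Single-dose peak C₀ = D/Vd = 487/247 ≈ 1.972 mcg/mL.
Steady-state peak Cmax,ss = C₀·R ≈ 1.972 × 1.1207 ≈ 2.210 mcg/mL.
Peak 2.2 mcg/mL vs MTC 7 mcg/mL: below toxic threshold.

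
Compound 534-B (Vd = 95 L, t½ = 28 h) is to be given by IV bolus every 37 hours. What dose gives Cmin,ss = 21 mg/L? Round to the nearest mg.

τ/t½ = 37/28 ≈ 1.3214, so f = (1/2)^(37/28) ≈ 0.400139.
Cmin,ss = (D/Vd)·f/(1−f), so D = Cmin,ss·Vd·(1−f)/f.
D = 21 × 95 × (1−f)/f ≈ 21 × 95 × 1.49913 ≈ 2990.76 mg.

2991 mg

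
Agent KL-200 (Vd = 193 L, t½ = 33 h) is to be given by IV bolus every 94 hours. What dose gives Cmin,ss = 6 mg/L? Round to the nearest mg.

7182 mg

τ/t½ = 94/33 ≈ 2.8485, so f = (1/2)^(94/33) ≈ 0.138842.
Cmin,ss = (D/Vd)·f/(1−f), so D = Cmin,ss·Vd·(1−f)/f.
D = 6 × 193 × (1−f)/f ≈ 6 × 193 × 6.20243 ≈ 7182.41 mg.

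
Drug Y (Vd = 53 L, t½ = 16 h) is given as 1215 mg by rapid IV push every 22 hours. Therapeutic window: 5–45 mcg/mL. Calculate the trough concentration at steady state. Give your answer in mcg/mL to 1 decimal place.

14.4 mcg/mL

Over one 22-h interval, 22/16 ≈ 1.375 half-lives elapse, leaving f ≈ 0.3856 of each dose.
At steady state, accumulation factor R = 1/(1 − e^(−kτ)) ≈ 1.6276.
Each bolus raises the concentration by D/Vd = 1215/53 ≈ 22.925 mcg/mL.
Cmax,ss = C₀/(1 − f) ≈ 22.925/0.6144 ≈ 37.313 mcg/mL.
Steady-state trough Cmin,ss = Cmax,ss·f ≈ 37.313 × 0.3856 ≈ 14.388 mcg/mL.
Trough 14.4 mcg/mL vs MEC 5 mcg/mL: adequate.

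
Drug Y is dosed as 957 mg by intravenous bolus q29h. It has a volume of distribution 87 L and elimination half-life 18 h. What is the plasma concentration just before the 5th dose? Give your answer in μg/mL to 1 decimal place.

f = (1/2)^(τ/t½) = (1/2)^(29/18) ≈ 0.3273.
C₀ = D/Vd = 957/87 ≈ 11.000 μg/mL.
Before the 5th dose, 4 doses have been given. Superposition: Cmin = C₀·(f + f² + … + f^4).
≈ 11.000 × (0.3273 + 0.1071 + 0.0351 + 0.0115) ≈ 11.000 × 0.4810 ≈ 5.291 μg/mL.

5.3 μg/mL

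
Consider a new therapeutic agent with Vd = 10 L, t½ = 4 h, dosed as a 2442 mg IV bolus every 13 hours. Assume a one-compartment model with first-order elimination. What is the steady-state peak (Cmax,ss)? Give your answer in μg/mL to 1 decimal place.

272.9 μg/mL

Over one 13-h interval, 13/4 ≈ 3.25 half-lives elapse, leaving f ≈ 0.1051 of each dose.
At steady state, accumulation factor R = 1/(1 − e^(−kτ)) ≈ 1.1174.
Single-dose peak C₀ = D/Vd = 2442/10 ≈ 244.200 μg/mL.
Steady-state peak Cmax,ss = C₀·R ≈ 244.200 × 1.1174 ≈ 272.869 μg/mL.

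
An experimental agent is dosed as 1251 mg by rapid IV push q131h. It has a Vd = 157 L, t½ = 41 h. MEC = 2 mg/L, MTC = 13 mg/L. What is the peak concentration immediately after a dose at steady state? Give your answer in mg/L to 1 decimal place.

k = ln2/t½ = ln2/41 ≈ 0.016906 h⁻¹; fraction remaining f = e^(−kτ) = e^(−0.016906×131) ≈ 0.1092.
At steady state, accumulation factor R = 1/(1 − e^(−kτ)) ≈ 1.1226.
Each bolus raises the concentration by D/Vd = 1251/157 ≈ 7.968 mg/L.
Steady-state peak Cmax,ss = C₀·R ≈ 7.968 × 1.1226 ≈ 8.945 mg/L.
Peak 8.9 mg/L vs MTC 13 mg/L: below toxic threshold.

8.9 mg/L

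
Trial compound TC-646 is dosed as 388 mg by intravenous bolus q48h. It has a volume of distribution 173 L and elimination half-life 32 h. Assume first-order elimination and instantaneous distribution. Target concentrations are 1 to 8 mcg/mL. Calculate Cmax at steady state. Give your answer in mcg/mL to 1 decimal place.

Over one 48-h interval, 48/32 ≈ 1.5 half-lives elapse, leaving f ≈ 0.3536 of each dose.
At steady state, accumulation factor R = 1/(1 − e^(−kτ)) ≈ 1.5470.
Each bolus raises the concentration by D/Vd = 388/173 ≈ 2.243 mcg/mL.
Steady-state peak Cmax,ss = C₀·R ≈ 2.243 × 1.5470 ≈ 3.470 mcg/mL.
Peak 3.5 mcg/mL vs MTC 8 mcg/mL: below toxic threshold.

3.5 mcg/mL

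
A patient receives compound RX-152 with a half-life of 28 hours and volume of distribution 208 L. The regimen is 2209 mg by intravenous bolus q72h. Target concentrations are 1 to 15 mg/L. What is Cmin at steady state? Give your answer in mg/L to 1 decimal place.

k = ln2/t½ = ln2/28 ≈ 0.024755 h⁻¹; fraction remaining f = e^(−kτ) = e^(−0.024755×72) ≈ 0.1682.
Single-dose peak C₀ = D/Vd = 2209/208 ≈ 10.620 mg/L.
Steady-state trough Cmin,ss = C₀·f/(1−f) ≈ 10.620 × 0.1682/0.8318 ≈ 2.147 mg/L.
Trough 2.1 mg/L vs MEC 1 mg/L: adequate.

2.1 mg/L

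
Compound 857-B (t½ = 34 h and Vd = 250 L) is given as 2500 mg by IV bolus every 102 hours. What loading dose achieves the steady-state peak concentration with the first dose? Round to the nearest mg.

f = (1/2)^(102/34) ≈ 0.125000; accumulation ratio R = 1/(1−f) ≈ 1.14286.
Loading dose to hit Cmax,ss on first dose: D_load = D_maint·R ≈ 2500 × 1.14286 ≈ 2857.15 mg.

2857 mg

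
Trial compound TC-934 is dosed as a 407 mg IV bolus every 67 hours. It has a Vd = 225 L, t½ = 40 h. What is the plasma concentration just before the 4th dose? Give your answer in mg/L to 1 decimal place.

0.8 mg/L

f = (1/2)^(τ/t½) = (1/2)^(67/40) ≈ 0.3132.
C₀ = D/Vd = 407/225 ≈ 1.809 mg/L.
Before the 4th dose, 3 doses have been given. Superposition: Cmin = C₀·(f + f² + … + f^3).
≈ 1.809 × (0.3132 + 0.0981 + 0.0307) ≈ 1.809 × 0.4420 ≈ 0.800 mg/L.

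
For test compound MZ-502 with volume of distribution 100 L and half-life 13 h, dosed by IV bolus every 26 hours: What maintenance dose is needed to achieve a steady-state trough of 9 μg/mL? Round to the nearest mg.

2700 mg

τ/t½ = 26/13 ≈ 2, so f = (1/2)^(26/13) ≈ 0.250000.
Cmin,ss = (D/Vd)·f/(1−f), so D = Cmin,ss·Vd·(1−f)/f.
D = 9 × 100 × (1−f)/f ≈ 9 × 100 × 3.00000 ≈ 2700.00 mg.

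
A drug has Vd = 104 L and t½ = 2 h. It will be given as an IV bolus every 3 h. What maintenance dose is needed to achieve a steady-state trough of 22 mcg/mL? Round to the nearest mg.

4183 mg

τ/t½ = 3/2 ≈ 1.5, so f = (1/2)^(3/2) ≈ 0.353553.
Cmin,ss = (D/Vd)·f/(1−f), so D = Cmin,ss·Vd·(1−f)/f.
D = 22 × 104 × (1−f)/f ≈ 22 × 104 × 1.82843 ≈ 4183.45 mg.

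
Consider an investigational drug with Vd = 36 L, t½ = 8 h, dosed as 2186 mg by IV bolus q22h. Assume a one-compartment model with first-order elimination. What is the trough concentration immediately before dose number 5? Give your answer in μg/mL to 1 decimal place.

f = (1/2)^(τ/t½) = (1/2)^(22/8) ≈ 0.1487.
C₀ = D/Vd = 2186/36 ≈ 60.722 μg/mL.
Before the 5th dose, 4 doses have been given. Superposition: Cmin = C₀·(f + f² + … + f^4).
≈ 60.722 × (0.1487 + 0.0221 + 0.0033 + 0.0005) ≈ 60.722 × 0.1746 ≈ 10.602 μg/mL.

10.6 μg/mL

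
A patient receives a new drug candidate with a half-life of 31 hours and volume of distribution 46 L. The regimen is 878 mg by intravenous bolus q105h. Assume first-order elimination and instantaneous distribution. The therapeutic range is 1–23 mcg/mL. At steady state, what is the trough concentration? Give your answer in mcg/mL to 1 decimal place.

k = ln2/t½ = ln2/31 ≈ 0.022360 h⁻¹; fraction remaining f = e^(−kτ) = e^(−0.022360×105) ≈ 0.0956.
Accumulation ratio R = 1/(1 − f) ≈ 1/0.9044 ≈ 1.1057.
Each bolus raises the concentration by D/Vd = 878/46 ≈ 19.087 mcg/mL.
Steady-state peak Cmax,ss = C₀·R ≈ 19.087 × 1.1057 ≈ 21.104 mcg/mL.
Steady-state trough Cmin,ss = Cmax,ss·f ≈ 21.104 × 0.0956 ≈ 2.018 mcg/mL.
Trough 2.0 mcg/mL vs MEC 1 mcg/mL: adequate.

2.0 mcg/mL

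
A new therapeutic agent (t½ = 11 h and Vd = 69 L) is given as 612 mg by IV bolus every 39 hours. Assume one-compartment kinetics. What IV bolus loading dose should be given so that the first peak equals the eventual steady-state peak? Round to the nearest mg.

669 mg

f = (1/2)^(39/11) ≈ 0.085647; accumulation ratio R = 1/(1−f) ≈ 1.09367.
Loading dose to hit Cmax,ss on first dose: D_load = D_maint·R ≈ 612 × 1.09367 ≈ 669.33 mg.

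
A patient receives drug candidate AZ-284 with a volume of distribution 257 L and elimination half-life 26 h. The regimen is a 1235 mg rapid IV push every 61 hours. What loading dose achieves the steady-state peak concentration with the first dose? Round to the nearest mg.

f = (1/2)^(61/26) ≈ 0.196670; accumulation ratio R = 1/(1−f) ≈ 1.24482.
Loading dose to hit Cmax,ss on first dose: D_load = D_maint·R ≈ 1235 × 1.24482 ≈ 1537.35 mg.

1537 mg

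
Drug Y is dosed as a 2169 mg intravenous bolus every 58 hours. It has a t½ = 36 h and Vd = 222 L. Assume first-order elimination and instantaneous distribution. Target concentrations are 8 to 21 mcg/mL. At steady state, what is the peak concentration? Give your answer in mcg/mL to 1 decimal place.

Over one 58-h interval, 58/36 ≈ 1.6111 half-lives elapse, leaving f ≈ 0.3273 of each dose.
At steady state, accumulation factor R = 1/(1 − e^(−kτ)) ≈ 1.4865.
Each bolus raises the concentration by D/Vd = 2169/222 ≈ 9.770 mcg/mL.
Steady-state peak Cmax,ss = C₀·R ≈ 9.770 × 1.4865 ≈ 14.523 mcg/mL.
Peak 14.5 mcg/mL vs MTC 21 mcg/mL: below toxic threshold.

14.5 mcg/mL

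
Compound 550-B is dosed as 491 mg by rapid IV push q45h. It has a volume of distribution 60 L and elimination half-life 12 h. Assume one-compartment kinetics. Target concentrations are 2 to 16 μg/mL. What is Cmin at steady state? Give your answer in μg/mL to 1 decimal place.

τ/t½ = 45/12 ≈ 3.75, so fraction remaining f = (1/2)^(45/12) ≈ 0.0743.
At steady state, accumulation factor R = 1/(1 − e^(−kτ)) ≈ 1.0803.
Each bolus raises the concentration by D/Vd = 491/60 ≈ 8.183 μg/mL.
Cmax,ss = C₀/(1 − f) ≈ 8.183/0.9257 ≈ 8.840 μg/mL.
Steady-state trough Cmin,ss = Cmax,ss·f ≈ 8.840 × 0.0743 ≈ 0.657 μg/mL.
Trough 0.7 μg/mL vs MEC 2 μg/mL: subtherapeutic.

0.7 μg/mL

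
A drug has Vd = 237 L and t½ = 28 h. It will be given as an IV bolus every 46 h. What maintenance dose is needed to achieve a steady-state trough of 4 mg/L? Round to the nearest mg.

τ/t½ = 46/28 ≈ 1.6429, so f = (1/2)^(46/28) ≈ 0.320222.
Cmin,ss = (D/Vd)·f/(1−f), so D = Cmin,ss·Vd·(1−f)/f.
D = 4 × 237 × (1−f)/f ≈ 4 × 237 × 2.12283 ≈ 2012.44 mg.

2012 mg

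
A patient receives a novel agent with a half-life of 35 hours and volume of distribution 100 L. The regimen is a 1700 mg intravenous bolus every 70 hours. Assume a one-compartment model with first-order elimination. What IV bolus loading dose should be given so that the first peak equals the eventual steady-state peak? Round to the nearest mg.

2267 mg

f = (1/2)^(70/35) ≈ 0.250000; accumulation ratio R = 1/(1−f) ≈ 1.33333.
Loading dose to hit Cmax,ss on first dose: D_load = D_maint·R ≈ 1700 × 1.33333 ≈ 2266.66 mg.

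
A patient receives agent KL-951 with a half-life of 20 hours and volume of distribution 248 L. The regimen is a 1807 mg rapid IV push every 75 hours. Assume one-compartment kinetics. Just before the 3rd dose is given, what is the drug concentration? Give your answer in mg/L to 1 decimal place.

0.6 mg/L

f = (1/2)^(τ/t½) = (1/2)^(75/20) ≈ 0.0743.
C₀ = D/Vd = 1807/248 ≈ 7.286 mg/L.
Before the 3rd dose, 2 doses have been given. Superposition: Cmin = C₀·(f + f²).
≈ 7.286 × (0.0743 + 0.0055) ≈ 7.286 × 0.0798 ≈ 0.581 mg/L.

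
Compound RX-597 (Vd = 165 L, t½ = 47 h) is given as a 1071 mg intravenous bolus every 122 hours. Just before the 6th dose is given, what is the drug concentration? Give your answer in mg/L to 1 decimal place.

1.3 mg/L

f = (1/2)^(τ/t½) = (1/2)^(122/47) ≈ 0.1654.
C₀ = D/Vd = 1071/165 ≈ 6.491 mg/L.
Before the 6th dose, 5 doses have been given. Superposition: Cmin = C₀·(f + f² + … + f^5).
≈ 6.491 × (0.1654 + 0.0274 + 0.0045 + 0.0007 + 0.0001) ≈ 6.491 × 0.1981 ≈ 1.286 mg/L.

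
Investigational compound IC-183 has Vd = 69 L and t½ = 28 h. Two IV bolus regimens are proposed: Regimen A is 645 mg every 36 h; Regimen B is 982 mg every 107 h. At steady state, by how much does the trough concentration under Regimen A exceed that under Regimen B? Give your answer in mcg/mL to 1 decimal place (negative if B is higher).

5.4 mcg/mL

Regimen A: f = (1/2)^(36/28) ≈ 0.4102; Cmin,ss = (645/69)·f/(1−f) ≈ 6.501 mcg/mL.
Regimen B: f = (1/2)^(107/28) ≈ 0.0707; Cmin,ss = (982/69)·f/(1−f) ≈ 1.083 mcg/mL.
Difference ≈ 6.501 − 1.083 ≈ 5.418 mcg/mL.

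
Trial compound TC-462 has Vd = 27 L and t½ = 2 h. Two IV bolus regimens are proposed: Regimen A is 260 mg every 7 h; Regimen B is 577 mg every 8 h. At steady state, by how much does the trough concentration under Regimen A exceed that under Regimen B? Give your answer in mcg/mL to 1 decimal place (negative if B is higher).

Regimen A: f = (1/2)^(7/2) ≈ 0.0884; Cmin,ss = (260/27)·f/(1−f) ≈ 0.934 mcg/mL.
Regimen B: f = (1/2)^(8/2) ≈ 0.0625; Cmin,ss = (577/27)·f/(1−f) ≈ 1.425 mcg/mL.
Difference ≈ 0.934 − 1.425 ≈ -0.491 mcg/mL.

-0.5 mcg/mL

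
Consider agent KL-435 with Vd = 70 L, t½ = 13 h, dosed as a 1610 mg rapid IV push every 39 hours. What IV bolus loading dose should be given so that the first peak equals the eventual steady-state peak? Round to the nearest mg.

1840 mg

f = (1/2)^(39/13) ≈ 0.125000; accumulation ratio R = 1/(1−f) ≈ 1.14286.
Loading dose to hit Cmax,ss on first dose: D_load = D_maint·R ≈ 1610 × 1.14286 ≈ 1840.00 mg.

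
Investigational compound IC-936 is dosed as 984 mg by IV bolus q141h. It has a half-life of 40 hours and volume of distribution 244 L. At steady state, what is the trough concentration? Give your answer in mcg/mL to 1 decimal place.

τ/t½ = 141/40 ≈ 3.525, so fraction remaining f = (1/2)^(141/40) ≈ 0.0869.
Each bolus raises the concentration by D/Vd = 984/244 ≈ 4.033 mcg/mL.
Steady-state trough Cmin,ss = C₀·f/(1−f) ≈ 4.033 × 0.0869/0.9131 ≈ 0.384 mcg/mL.

0.4 mcg/mL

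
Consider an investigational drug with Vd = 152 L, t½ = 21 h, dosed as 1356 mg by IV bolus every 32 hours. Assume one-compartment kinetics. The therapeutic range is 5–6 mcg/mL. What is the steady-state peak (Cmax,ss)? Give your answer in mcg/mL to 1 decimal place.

τ/t½ = 32/21 ≈ 1.5238, so fraction remaining f = (1/2)^(32/21) ≈ 0.3478.
Accumulation ratio R = 1/(1 − f) ≈ 1/0.6522 ≈ 1.5333.
Single-dose peak C₀ = D/Vd = 1356/152 ≈ 8.921 mcg/mL.
Steady-state peak Cmax,ss = C₀·R ≈ 8.921 × 1.5333 ≈ 13.679 mcg/mL.
Peak 13.7 mcg/mL vs MTC 6 mcg/mL: exceeds toxic threshold.

13.7 mcg/mL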